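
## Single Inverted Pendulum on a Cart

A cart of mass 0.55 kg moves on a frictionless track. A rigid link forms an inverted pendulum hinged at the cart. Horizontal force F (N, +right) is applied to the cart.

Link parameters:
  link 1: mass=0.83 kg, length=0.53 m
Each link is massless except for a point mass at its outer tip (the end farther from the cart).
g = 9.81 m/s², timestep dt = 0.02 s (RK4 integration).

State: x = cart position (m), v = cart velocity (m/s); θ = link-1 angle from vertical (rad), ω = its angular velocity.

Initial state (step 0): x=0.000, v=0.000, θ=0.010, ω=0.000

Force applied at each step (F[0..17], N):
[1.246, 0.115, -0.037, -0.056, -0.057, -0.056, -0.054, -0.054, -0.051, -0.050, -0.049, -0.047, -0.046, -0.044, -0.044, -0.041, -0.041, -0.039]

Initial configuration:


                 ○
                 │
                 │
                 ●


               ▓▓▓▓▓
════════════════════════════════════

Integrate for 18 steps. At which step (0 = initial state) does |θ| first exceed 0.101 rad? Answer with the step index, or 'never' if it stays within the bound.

apply F[0]=+1.246 → step 1: x=0.000, v=0.042, θ=0.009, ω=-0.076
apply F[1]=+0.115 → step 2: x=0.001, v=0.044, θ=0.008, ω=-0.076
apply F[2]=-0.037 → step 3: x=0.002, v=0.041, θ=0.006, ω=-0.067
apply F[3]=-0.056 → step 4: x=0.003, v=0.037, θ=0.005, ω=-0.058
apply F[4]=-0.057 → step 5: x=0.004, v=0.034, θ=0.004, ω=-0.050
apply F[5]=-0.056 → step 6: x=0.004, v=0.031, θ=0.003, ω=-0.043
apply F[6]=-0.054 → step 7: x=0.005, v=0.028, θ=0.002, ω=-0.037
apply F[7]=-0.054 → step 8: x=0.005, v=0.025, θ=0.002, ω=-0.032
apply F[8]=-0.051 → step 9: x=0.006, v=0.023, θ=0.001, ω=-0.027
apply F[9]=-0.050 → step 10: x=0.006, v=0.021, θ=0.000, ω=-0.023
apply F[10]=-0.049 → step 11: x=0.007, v=0.019, θ=-0.000, ω=-0.020
apply F[11]=-0.047 → step 12: x=0.007, v=0.018, θ=-0.000, ω=-0.016
apply F[12]=-0.046 → step 13: x=0.007, v=0.016, θ=-0.001, ω=-0.014
apply F[13]=-0.044 → step 14: x=0.008, v=0.015, θ=-0.001, ω=-0.011
apply F[14]=-0.044 → step 15: x=0.008, v=0.013, θ=-0.001, ω=-0.009
apply F[15]=-0.041 → step 16: x=0.008, v=0.012, θ=-0.001, ω=-0.008
apply F[16]=-0.041 → step 17: x=0.008, v=0.011, θ=-0.001, ω=-0.006
apply F[17]=-0.039 → step 18: x=0.009, v=0.010, θ=-0.002, ω=-0.005
max |θ| = 0.010 ≤ 0.101 over all 19 states.

Answer: never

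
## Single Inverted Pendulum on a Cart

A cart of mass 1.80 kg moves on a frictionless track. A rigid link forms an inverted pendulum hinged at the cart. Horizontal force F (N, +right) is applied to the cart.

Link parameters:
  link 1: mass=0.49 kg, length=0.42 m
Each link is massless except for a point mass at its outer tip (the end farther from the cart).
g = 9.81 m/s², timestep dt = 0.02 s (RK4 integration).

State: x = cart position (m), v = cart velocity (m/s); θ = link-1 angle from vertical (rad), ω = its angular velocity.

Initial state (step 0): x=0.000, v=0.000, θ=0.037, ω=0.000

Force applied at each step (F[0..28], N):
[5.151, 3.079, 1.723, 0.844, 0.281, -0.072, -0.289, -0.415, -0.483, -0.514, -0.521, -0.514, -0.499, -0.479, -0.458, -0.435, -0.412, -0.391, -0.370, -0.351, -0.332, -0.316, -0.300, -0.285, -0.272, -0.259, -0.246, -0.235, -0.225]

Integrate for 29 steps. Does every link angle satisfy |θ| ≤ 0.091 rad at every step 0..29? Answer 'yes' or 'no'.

apply F[0]=+5.151 → step 1: x=0.001, v=0.055, θ=0.036, ω=-0.114
apply F[1]=+3.079 → step 2: x=0.002, v=0.088, θ=0.033, ω=-0.175
apply F[2]=+1.723 → step 3: x=0.004, v=0.105, θ=0.029, ω=-0.202
apply F[3]=+0.844 → step 4: x=0.006, v=0.113, θ=0.025, ω=-0.209
apply F[4]=+0.281 → step 5: x=0.008, v=0.115, θ=0.021, ω=-0.202
apply F[5]=-0.072 → step 6: x=0.011, v=0.113, θ=0.017, ω=-0.189
apply F[6]=-0.289 → step 7: x=0.013, v=0.109, θ=0.013, ω=-0.172
apply F[7]=-0.415 → step 8: x=0.015, v=0.104, θ=0.010, ω=-0.154
apply F[8]=-0.483 → step 9: x=0.017, v=0.098, θ=0.007, ω=-0.136
apply F[9]=-0.514 → step 10: x=0.019, v=0.092, θ=0.005, ω=-0.119
apply F[10]=-0.521 → step 11: x=0.021, v=0.086, θ=0.003, ω=-0.103
apply F[11]=-0.514 → step 12: x=0.022, v=0.080, θ=0.001, ω=-0.089
apply F[12]=-0.499 → step 13: x=0.024, v=0.075, θ=-0.001, ω=-0.076
apply F[13]=-0.479 → step 14: x=0.025, v=0.069, θ=-0.002, ω=-0.064
apply F[14]=-0.458 → step 15: x=0.027, v=0.065, θ=-0.004, ω=-0.054
apply F[15]=-0.435 → step 16: x=0.028, v=0.060, θ=-0.005, ω=-0.045
apply F[16]=-0.412 → step 17: x=0.029, v=0.056, θ=-0.005, ω=-0.037
apply F[17]=-0.391 → step 18: x=0.030, v=0.052, θ=-0.006, ω=-0.030
apply F[18]=-0.370 → step 19: x=0.031, v=0.048, θ=-0.007, ω=-0.024
apply F[19]=-0.351 → step 20: x=0.032, v=0.044, θ=-0.007, ω=-0.019
apply F[20]=-0.332 → step 21: x=0.033, v=0.041, θ=-0.007, ω=-0.014
apply F[21]=-0.316 → step 22: x=0.034, v=0.038, θ=-0.008, ω=-0.010
apply F[22]=-0.300 → step 23: x=0.034, v=0.035, θ=-0.008, ω=-0.007
apply F[23]=-0.285 → step 24: x=0.035, v=0.032, θ=-0.008, ω=-0.004
apply F[24]=-0.272 → step 25: x=0.036, v=0.030, θ=-0.008, ω=-0.002
apply F[25]=-0.259 → step 26: x=0.036, v=0.027, θ=-0.008, ω=0.000
apply F[26]=-0.246 → step 27: x=0.037, v=0.025, θ=-0.008, ω=0.002
apply F[27]=-0.235 → step 28: x=0.037, v=0.023, θ=-0.008, ω=0.004
apply F[28]=-0.225 → step 29: x=0.038, v=0.021, θ=-0.008, ω=0.005
Max |angle| over trajectory = 0.037 rad; bound = 0.091 → within bound.

Answer: yes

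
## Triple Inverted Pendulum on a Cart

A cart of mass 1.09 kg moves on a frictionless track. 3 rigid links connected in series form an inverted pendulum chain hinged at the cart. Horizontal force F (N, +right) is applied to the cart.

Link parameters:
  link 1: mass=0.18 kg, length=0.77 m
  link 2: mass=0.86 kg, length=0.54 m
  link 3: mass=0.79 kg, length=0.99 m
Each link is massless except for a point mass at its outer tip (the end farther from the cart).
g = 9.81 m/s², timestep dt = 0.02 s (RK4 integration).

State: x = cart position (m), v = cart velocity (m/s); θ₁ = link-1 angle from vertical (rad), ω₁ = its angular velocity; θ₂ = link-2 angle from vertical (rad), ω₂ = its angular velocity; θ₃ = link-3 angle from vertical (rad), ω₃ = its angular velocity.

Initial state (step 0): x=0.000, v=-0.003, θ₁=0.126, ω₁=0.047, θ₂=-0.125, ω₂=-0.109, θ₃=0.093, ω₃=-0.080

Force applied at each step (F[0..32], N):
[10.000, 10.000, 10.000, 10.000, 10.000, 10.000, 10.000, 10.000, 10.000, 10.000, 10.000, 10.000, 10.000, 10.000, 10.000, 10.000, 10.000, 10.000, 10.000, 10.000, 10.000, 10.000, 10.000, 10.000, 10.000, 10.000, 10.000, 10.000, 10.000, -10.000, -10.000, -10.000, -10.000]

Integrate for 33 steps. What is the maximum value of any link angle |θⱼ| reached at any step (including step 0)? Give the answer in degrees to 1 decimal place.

apply F[0]=+10.000 → step 1: x=0.001, v=0.153, θ₁=0.129, ω₁=0.256, θ₂=-0.134, ω₂=-0.775, θ₃=0.092, ω₃=-0.027
apply F[1]=+10.000 → step 2: x=0.006, v=0.310, θ₁=0.136, ω₁=0.446, θ₂=-0.156, ω₂=-1.419, θ₃=0.092, ω₃=0.023
apply F[2]=+10.000 → step 3: x=0.014, v=0.471, θ₁=0.147, ω₁=0.597, θ₂=-0.190, ω₂=-2.015, θ₃=0.093, ω₃=0.068
apply F[3]=+10.000 → step 4: x=0.025, v=0.636, θ₁=0.160, ω₁=0.692, θ₂=-0.236, ω₂=-2.542, θ₃=0.095, ω₃=0.104
apply F[4]=+10.000 → step 5: x=0.039, v=0.804, θ₁=0.174, ω₁=0.722, θ₂=-0.291, ω₂=-2.993, θ₃=0.097, ω₃=0.132
apply F[5]=+10.000 → step 6: x=0.057, v=0.975, θ₁=0.188, ω₁=0.688, θ₂=-0.355, ω₂=-3.374, θ₃=0.100, ω₃=0.151
apply F[6]=+10.000 → step 7: x=0.078, v=1.149, θ₁=0.201, ω₁=0.594, θ₂=-0.426, ω₂=-3.700, θ₃=0.103, ω₃=0.162
apply F[7]=+10.000 → step 8: x=0.103, v=1.324, θ₁=0.212, ω₁=0.447, θ₂=-0.503, ω₂=-3.986, θ₃=0.106, ω₃=0.166
apply F[8]=+10.000 → step 9: x=0.131, v=1.500, θ₁=0.219, ω₁=0.252, θ₂=-0.585, ω₂=-4.246, θ₃=0.110, ω₃=0.162
apply F[9]=+10.000 → step 10: x=0.163, v=1.677, θ₁=0.221, ω₁=0.009, θ₂=-0.673, ω₂=-4.489, θ₃=0.113, ω₃=0.151
apply F[10]=+10.000 → step 11: x=0.198, v=1.855, θ₁=0.219, ω₁=-0.280, θ₂=-0.765, ω₂=-4.721, θ₃=0.116, ω₃=0.133
apply F[11]=+10.000 → step 12: x=0.237, v=2.033, θ₁=0.210, ω₁=-0.618, θ₂=-0.861, ω₂=-4.944, θ₃=0.118, ω₃=0.108
apply F[12]=+10.000 → step 13: x=0.280, v=2.212, θ₁=0.194, ω₁=-1.006, θ₂=-0.963, ω₂=-5.159, θ₃=0.120, ω₃=0.075
apply F[13]=+10.000 → step 14: x=0.326, v=2.391, θ₁=0.169, ω₁=-1.447, θ₂=-1.068, ω₂=-5.359, θ₃=0.121, ω₃=0.034
apply F[14]=+10.000 → step 15: x=0.375, v=2.572, θ₁=0.135, ω₁=-1.940, θ₂=-1.177, ω₂=-5.535, θ₃=0.121, ω₃=-0.014
apply F[15]=+10.000 → step 16: x=0.429, v=2.754, θ₁=0.091, ω₁=-2.483, θ₂=-1.289, ω₂=-5.670, θ₃=0.120, ω₃=-0.069
apply F[16]=+10.000 → step 17: x=0.486, v=2.937, θ₁=0.036, ω₁=-3.070, θ₂=-1.403, ω₂=-5.743, θ₃=0.118, ω₃=-0.129
apply F[17]=+10.000 → step 18: x=0.546, v=3.121, θ₁=-0.032, ω₁=-3.689, θ₂=-1.518, ω₂=-5.723, θ₃=0.115, ω₃=-0.192
apply F[18]=+10.000 → step 19: x=0.610, v=3.303, θ₁=-0.112, ω₁=-4.320, θ₂=-1.631, ω₂=-5.573, θ₃=0.111, ω₃=-0.253
apply F[19]=+10.000 → step 20: x=0.678, v=3.482, θ₁=-0.205, ω₁=-4.940, θ₂=-1.740, ω₂=-5.255, θ₃=0.105, ω₃=-0.309
apply F[20]=+10.000 → step 21: x=0.750, v=3.653, θ₁=-0.309, ω₁=-5.525, θ₂=-1.840, ω₂=-4.740, θ₃=0.098, ω₃=-0.356
apply F[21]=+10.000 → step 22: x=0.824, v=3.813, θ₁=-0.425, ω₁=-6.059, θ₂=-1.928, ω₂=-4.008, θ₃=0.091, ω₃=-0.393
apply F[22]=+10.000 → step 23: x=0.902, v=3.956, θ₁=-0.551, ω₁=-6.544, θ₂=-1.999, ω₂=-3.058, θ₃=0.083, ω₃=-0.422
apply F[23]=+10.000 → step 24: x=0.982, v=4.078, θ₁=-0.687, ω₁=-7.008, θ₂=-2.049, ω₂=-1.895, θ₃=0.074, ω₃=-0.449
apply F[24]=+10.000 → step 25: x=1.065, v=4.172, θ₁=-0.832, ω₁=-7.509, θ₂=-2.073, ω₂=-0.510, θ₃=0.065, ω₃=-0.483
apply F[25]=+10.000 → step 26: x=1.149, v=4.225, θ₁=-0.988, ω₁=-8.155, θ₂=-2.067, ω₂=1.159, θ₃=0.054, ω₃=-0.543
apply F[26]=+10.000 → step 27: x=1.233, v=4.199, θ₁=-1.160, ω₁=-9.146, θ₂=-2.024, ω₂=3.306, θ₃=0.042, ω₃=-0.678
apply F[27]=+10.000 → step 28: x=1.316, v=3.955, θ₁=-1.359, ω₁=-10.906, θ₂=-1.929, ω₂=6.415, θ₃=0.026, ω₃=-1.049
apply F[28]=+10.000 → step 29: x=1.387, v=2.947, θ₁=-1.605, ω₁=-13.715, θ₂=-1.758, ω₂=10.535, θ₃=-0.005, ω₃=-2.335
apply F[29]=-10.000 → step 30: x=1.426, v=1.014, θ₁=-1.882, ω₁=-13.336, θ₂=-1.552, ω₂=8.978, θ₃=-0.073, ω₃=-4.394
apply F[30]=-10.000 → step 31: x=1.435, v=0.036, θ₁=-2.129, ω₁=-11.446, θ₂=-1.415, ω₂=4.857, θ₃=-0.172, ω₃=-5.282
apply F[31]=-10.000 → step 32: x=1.430, v=-0.490, θ₁=-2.347, ω₁=-10.471, θ₂=-1.350, ω₂=1.799, θ₃=-0.281, ω₃=-5.601
apply F[32]=-10.000 → step 33: x=1.416, v=-0.875, θ₁=-2.551, ω₁=-10.011, θ₂=-1.340, ω₂=-0.797, θ₃=-0.395, ω₃=-5.757
Max |angle| over trajectory = 2.551 rad = 146.2°.

Answer: 146.2°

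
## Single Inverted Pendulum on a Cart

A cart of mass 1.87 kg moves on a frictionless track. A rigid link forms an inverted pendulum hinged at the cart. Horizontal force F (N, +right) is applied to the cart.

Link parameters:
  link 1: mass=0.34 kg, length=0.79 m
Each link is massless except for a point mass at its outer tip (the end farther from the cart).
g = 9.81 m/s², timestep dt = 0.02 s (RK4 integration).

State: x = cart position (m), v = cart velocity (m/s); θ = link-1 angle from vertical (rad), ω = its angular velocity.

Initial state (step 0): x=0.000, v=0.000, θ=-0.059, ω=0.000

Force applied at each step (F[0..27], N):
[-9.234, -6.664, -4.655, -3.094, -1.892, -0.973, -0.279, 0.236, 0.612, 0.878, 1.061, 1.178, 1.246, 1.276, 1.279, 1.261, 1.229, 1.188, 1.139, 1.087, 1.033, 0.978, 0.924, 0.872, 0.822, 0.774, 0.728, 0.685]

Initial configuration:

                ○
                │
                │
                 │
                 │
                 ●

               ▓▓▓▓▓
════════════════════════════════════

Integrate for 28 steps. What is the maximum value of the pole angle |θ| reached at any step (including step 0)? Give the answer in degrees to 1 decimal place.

apply F[0]=-9.234 → step 1: x=-0.001, v=-0.097, θ=-0.058, ω=0.108
apply F[1]=-6.664 → step 2: x=-0.004, v=-0.166, θ=-0.055, ω=0.181
apply F[2]=-4.655 → step 3: x=-0.007, v=-0.214, θ=-0.051, ω=0.228
apply F[3]=-3.094 → step 4: x=-0.012, v=-0.245, θ=-0.046, ω=0.256
apply F[4]=-1.892 → step 5: x=-0.017, v=-0.264, θ=-0.041, ω=0.269
apply F[5]=-0.973 → step 6: x=-0.022, v=-0.273, θ=-0.035, ω=0.271
apply F[6]=-0.279 → step 7: x=-0.028, v=-0.275, θ=-0.030, ω=0.265
apply F[7]=+0.236 → step 8: x=-0.033, v=-0.271, θ=-0.025, ω=0.254
apply F[8]=+0.612 → step 9: x=-0.039, v=-0.264, θ=-0.020, ω=0.239
apply F[9]=+0.878 → step 10: x=-0.044, v=-0.254, θ=-0.015, ω=0.222
apply F[10]=+1.061 → step 11: x=-0.049, v=-0.242, θ=-0.011, ω=0.203
apply F[11]=+1.178 → step 12: x=-0.054, v=-0.229, θ=-0.007, ω=0.185
apply F[12]=+1.246 → step 13: x=-0.058, v=-0.216, θ=-0.004, ω=0.166
apply F[13]=+1.276 → step 14: x=-0.062, v=-0.202, θ=-0.001, ω=0.148
apply F[14]=+1.279 → step 15: x=-0.066, v=-0.188, θ=0.002, ω=0.131
apply F[15]=+1.261 → step 16: x=-0.070, v=-0.175, θ=0.005, ω=0.115
apply F[16]=+1.229 → step 17: x=-0.073, v=-0.162, θ=0.007, ω=0.100
apply F[17]=+1.188 → step 18: x=-0.076, v=-0.149, θ=0.009, ω=0.086
apply F[18]=+1.139 → step 19: x=-0.079, v=-0.138, θ=0.010, ω=0.074
apply F[19]=+1.087 → step 20: x=-0.082, v=-0.126, θ=0.012, ω=0.062
apply F[20]=+1.033 → step 21: x=-0.084, v=-0.116, θ=0.013, ω=0.052
apply F[21]=+0.978 → step 22: x=-0.086, v=-0.106, θ=0.014, ω=0.043
apply F[22]=+0.924 → step 23: x=-0.088, v=-0.096, θ=0.014, ω=0.034
apply F[23]=+0.872 → step 24: x=-0.090, v=-0.088, θ=0.015, ω=0.027
apply F[24]=+0.822 → step 25: x=-0.092, v=-0.079, θ=0.016, ω=0.020
apply F[25]=+0.774 → step 26: x=-0.093, v=-0.072, θ=0.016, ω=0.014
apply F[26]=+0.728 → step 27: x=-0.095, v=-0.064, θ=0.016, ω=0.009
apply F[27]=+0.685 → step 28: x=-0.096, v=-0.058, θ=0.016, ω=0.004
Max |angle| over trajectory = 0.059 rad = 3.4°.

Answer: 3.4°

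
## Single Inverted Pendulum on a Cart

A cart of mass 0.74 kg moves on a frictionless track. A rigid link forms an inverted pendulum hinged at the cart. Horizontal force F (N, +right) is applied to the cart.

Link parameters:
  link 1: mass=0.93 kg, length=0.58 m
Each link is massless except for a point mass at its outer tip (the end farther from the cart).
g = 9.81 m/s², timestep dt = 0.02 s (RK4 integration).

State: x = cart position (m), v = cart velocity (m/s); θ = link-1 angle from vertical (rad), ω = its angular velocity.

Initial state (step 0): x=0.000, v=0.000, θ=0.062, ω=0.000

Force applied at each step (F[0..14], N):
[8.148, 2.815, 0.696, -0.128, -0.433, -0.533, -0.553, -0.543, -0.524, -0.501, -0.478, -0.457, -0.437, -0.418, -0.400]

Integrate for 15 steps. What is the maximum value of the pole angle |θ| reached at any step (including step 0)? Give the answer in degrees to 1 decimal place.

apply F[0]=+8.148 → step 1: x=0.002, v=0.204, θ=0.059, ω=-0.331
apply F[1]=+2.815 → step 2: x=0.007, v=0.267, θ=0.051, ω=-0.420
apply F[2]=+0.696 → step 3: x=0.012, v=0.274, θ=0.043, ω=-0.417
apply F[3]=-0.128 → step 4: x=0.018, v=0.261, θ=0.035, ω=-0.381
apply F[4]=-0.433 → step 5: x=0.023, v=0.242, θ=0.028, ω=-0.337
apply F[5]=-0.533 → step 6: x=0.027, v=0.221, θ=0.021, ω=-0.294
apply F[6]=-0.553 → step 7: x=0.031, v=0.202, θ=0.016, ω=-0.254
apply F[7]=-0.543 → step 8: x=0.035, v=0.184, θ=0.011, ω=-0.218
apply F[8]=-0.524 → step 9: x=0.039, v=0.168, θ=0.007, ω=-0.187
apply F[9]=-0.501 → step 10: x=0.042, v=0.153, θ=0.004, ω=-0.160
apply F[10]=-0.478 → step 11: x=0.045, v=0.139, θ=0.001, ω=-0.136
apply F[11]=-0.457 → step 12: x=0.048, v=0.127, θ=-0.002, ω=-0.115
apply F[12]=-0.437 → step 13: x=0.050, v=0.116, θ=-0.004, ω=-0.097
apply F[13]=-0.418 → step 14: x=0.052, v=0.106, θ=-0.006, ω=-0.081
apply F[14]=-0.400 → step 15: x=0.054, v=0.097, θ=-0.007, ω=-0.067
Max |angle| over trajectory = 0.062 rad = 3.6°.

Answer: 3.6°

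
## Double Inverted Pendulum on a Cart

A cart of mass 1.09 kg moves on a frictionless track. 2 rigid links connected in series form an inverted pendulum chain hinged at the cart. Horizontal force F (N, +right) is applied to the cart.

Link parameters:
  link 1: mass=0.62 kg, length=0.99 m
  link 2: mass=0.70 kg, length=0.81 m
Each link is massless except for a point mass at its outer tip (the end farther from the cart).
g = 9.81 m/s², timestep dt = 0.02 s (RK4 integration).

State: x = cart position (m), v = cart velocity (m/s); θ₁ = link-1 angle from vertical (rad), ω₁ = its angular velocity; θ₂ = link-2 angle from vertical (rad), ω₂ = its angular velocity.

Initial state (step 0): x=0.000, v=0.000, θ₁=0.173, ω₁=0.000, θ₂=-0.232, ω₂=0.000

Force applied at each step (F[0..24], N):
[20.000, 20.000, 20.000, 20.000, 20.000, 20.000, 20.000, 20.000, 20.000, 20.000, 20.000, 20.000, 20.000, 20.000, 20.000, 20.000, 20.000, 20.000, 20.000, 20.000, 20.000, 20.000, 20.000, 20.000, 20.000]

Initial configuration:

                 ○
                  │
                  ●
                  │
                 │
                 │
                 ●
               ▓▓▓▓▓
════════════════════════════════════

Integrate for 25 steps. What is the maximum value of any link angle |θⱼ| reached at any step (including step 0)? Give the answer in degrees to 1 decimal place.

apply F[0]=+20.000 → step 1: x=0.003, v=0.323, θ₁=0.171, ω₁=-0.200, θ₂=-0.234, ω₂=-0.219
apply F[1]=+20.000 → step 2: x=0.013, v=0.648, θ₁=0.165, ω₁=-0.405, θ₂=-0.241, ω₂=-0.435
apply F[2]=+20.000 → step 3: x=0.029, v=0.976, θ₁=0.155, ω₁=-0.617, θ₂=-0.252, ω₂=-0.645
apply F[3]=+20.000 → step 4: x=0.052, v=1.308, θ₁=0.140, ω₁=-0.842, θ₂=-0.266, ω₂=-0.847
apply F[4]=+20.000 → step 5: x=0.082, v=1.646, θ₁=0.121, ω₁=-1.082, θ₂=-0.285, ω₂=-1.035
apply F[5]=+20.000 → step 6: x=0.118, v=1.991, θ₁=0.097, ω₁=-1.344, θ₂=-0.308, ω₂=-1.206
apply F[6]=+20.000 → step 7: x=0.161, v=2.344, θ₁=0.067, ω₁=-1.629, θ₂=-0.333, ω₂=-1.353
apply F[7]=+20.000 → step 8: x=0.212, v=2.704, θ₁=0.031, ω₁=-1.942, θ₂=-0.362, ω₂=-1.471
apply F[8]=+20.000 → step 9: x=0.269, v=3.070, θ₁=-0.011, ω₁=-2.285, θ₂=-0.392, ω₂=-1.551
apply F[9]=+20.000 → step 10: x=0.335, v=3.438, θ₁=-0.060, ω₁=-2.657, θ₂=-0.423, ω₂=-1.586
apply F[10]=+20.000 → step 11: x=0.407, v=3.803, θ₁=-0.117, ω₁=-3.055, θ₂=-0.455, ω₂=-1.572
apply F[11]=+20.000 → step 12: x=0.487, v=4.155, θ₁=-0.182, ω₁=-3.470, θ₂=-0.486, ω₂=-1.506
apply F[12]=+20.000 → step 13: x=0.573, v=4.482, θ₁=-0.256, ω₁=-3.886, θ₂=-0.515, ω₂=-1.396
apply F[13]=+20.000 → step 14: x=0.666, v=4.768, θ₁=-0.338, ω₁=-4.281, θ₂=-0.542, ω₂=-1.259
apply F[14]=+20.000 → step 15: x=0.763, v=4.999, θ₁=-0.427, ω₁=-4.631, θ₂=-0.565, ω₂=-1.125
apply F[15]=+20.000 → step 16: x=0.865, v=5.167, θ₁=-0.523, ω₁=-4.915, θ₂=-0.587, ω₂=-1.030
apply F[16]=+20.000 → step 17: x=0.970, v=5.271, θ₁=-0.623, ω₁=-5.122, θ₂=-0.607, ω₂=-1.004
apply F[17]=+20.000 → step 18: x=1.076, v=5.321, θ₁=-0.727, ω₁=-5.257, θ₂=-0.628, ω₂=-1.068
apply F[18]=+20.000 → step 19: x=1.182, v=5.328, θ₁=-0.833, ω₁=-5.333, θ₂=-0.650, ω₂=-1.224
apply F[19]=+20.000 → step 20: x=1.288, v=5.304, θ₁=-0.940, ω₁=-5.366, θ₂=-0.677, ω₂=-1.466
apply F[20]=+20.000 → step 21: x=1.394, v=5.259, θ₁=-1.047, ω₁=-5.369, θ₂=-0.710, ω₂=-1.783
apply F[21]=+20.000 → step 22: x=1.499, v=5.197, θ₁=-1.155, ω₁=-5.352, θ₂=-0.749, ω₂=-2.162
apply F[22]=+20.000 → step 23: x=1.602, v=5.123, θ₁=-1.261, ω₁=-5.320, θ₂=-0.796, ω₂=-2.595
apply F[23]=+20.000 → step 24: x=1.704, v=5.037, θ₁=-1.367, ω₁=-5.273, θ₂=-0.853, ω₂=-3.074
apply F[24]=+20.000 → step 25: x=1.803, v=4.940, θ₁=-1.472, ω₁=-5.212, θ₂=-0.920, ω₂=-3.593
Max |angle| over trajectory = 1.472 rad = 84.4°.

Answer: 84.4°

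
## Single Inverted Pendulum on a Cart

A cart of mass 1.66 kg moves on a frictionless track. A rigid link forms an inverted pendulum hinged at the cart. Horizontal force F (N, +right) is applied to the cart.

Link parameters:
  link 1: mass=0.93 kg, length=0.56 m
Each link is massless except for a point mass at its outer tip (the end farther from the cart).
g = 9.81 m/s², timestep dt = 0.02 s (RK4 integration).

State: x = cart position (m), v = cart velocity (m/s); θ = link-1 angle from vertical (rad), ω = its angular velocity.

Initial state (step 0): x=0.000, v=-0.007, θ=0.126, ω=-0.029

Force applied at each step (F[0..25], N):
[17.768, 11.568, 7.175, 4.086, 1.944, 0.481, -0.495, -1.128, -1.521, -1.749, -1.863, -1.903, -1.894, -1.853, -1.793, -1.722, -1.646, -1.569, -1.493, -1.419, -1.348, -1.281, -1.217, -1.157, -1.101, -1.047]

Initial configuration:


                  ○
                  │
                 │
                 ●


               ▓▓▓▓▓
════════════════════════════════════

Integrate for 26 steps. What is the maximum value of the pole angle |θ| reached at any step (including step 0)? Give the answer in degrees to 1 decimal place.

apply F[0]=+17.768 → step 1: x=0.002, v=0.192, θ=0.122, ω=-0.338
apply F[1]=+11.568 → step 2: x=0.007, v=0.317, θ=0.114, ω=-0.519
apply F[2]=+7.175 → step 3: x=0.014, v=0.392, θ=0.102, ω=-0.613
apply F[3]=+4.086 → step 4: x=0.022, v=0.431, θ=0.090, ω=-0.649
apply F[4]=+1.944 → step 5: x=0.031, v=0.445, θ=0.077, ω=-0.645
apply F[5]=+0.481 → step 6: x=0.040, v=0.443, θ=0.064, ω=-0.617
apply F[6]=-0.495 → step 7: x=0.049, v=0.431, θ=0.052, ω=-0.575
apply F[7]=-1.128 → step 8: x=0.057, v=0.412, θ=0.041, ω=-0.525
apply F[8]=-1.521 → step 9: x=0.065, v=0.390, θ=0.031, ω=-0.473
apply F[9]=-1.749 → step 10: x=0.073, v=0.366, θ=0.023, ω=-0.421
apply F[10]=-1.863 → step 11: x=0.080, v=0.342, θ=0.015, ω=-0.371
apply F[11]=-1.903 → step 12: x=0.086, v=0.318, θ=0.008, ω=-0.324
apply F[12]=-1.894 → step 13: x=0.092, v=0.294, θ=0.002, ω=-0.280
apply F[13]=-1.853 → step 14: x=0.098, v=0.272, θ=-0.004, ω=-0.241
apply F[14]=-1.793 → step 15: x=0.103, v=0.251, θ=-0.008, ω=-0.206
apply F[15]=-1.722 → step 16: x=0.108, v=0.232, θ=-0.012, ω=-0.174
apply F[16]=-1.646 → step 17: x=0.113, v=0.213, θ=-0.015, ω=-0.146
apply F[17]=-1.569 → step 18: x=0.117, v=0.196, θ=-0.018, ω=-0.121
apply F[18]=-1.493 → step 19: x=0.120, v=0.180, θ=-0.020, ω=-0.100
apply F[19]=-1.419 → step 20: x=0.124, v=0.165, θ=-0.022, ω=-0.080
apply F[20]=-1.348 → step 21: x=0.127, v=0.152, θ=-0.023, ω=-0.064
apply F[21]=-1.281 → step 22: x=0.130, v=0.139, θ=-0.024, ω=-0.049
apply F[22]=-1.217 → step 23: x=0.133, v=0.127, θ=-0.025, ω=-0.037
apply F[23]=-1.157 → step 24: x=0.135, v=0.116, θ=-0.026, ω=-0.026
apply F[24]=-1.101 → step 25: x=0.137, v=0.105, θ=-0.026, ω=-0.016
apply F[25]=-1.047 → step 26: x=0.139, v=0.096, θ=-0.026, ω=-0.008
Max |angle| over trajectory = 0.126 rad = 7.2°.

Answer: 7.2°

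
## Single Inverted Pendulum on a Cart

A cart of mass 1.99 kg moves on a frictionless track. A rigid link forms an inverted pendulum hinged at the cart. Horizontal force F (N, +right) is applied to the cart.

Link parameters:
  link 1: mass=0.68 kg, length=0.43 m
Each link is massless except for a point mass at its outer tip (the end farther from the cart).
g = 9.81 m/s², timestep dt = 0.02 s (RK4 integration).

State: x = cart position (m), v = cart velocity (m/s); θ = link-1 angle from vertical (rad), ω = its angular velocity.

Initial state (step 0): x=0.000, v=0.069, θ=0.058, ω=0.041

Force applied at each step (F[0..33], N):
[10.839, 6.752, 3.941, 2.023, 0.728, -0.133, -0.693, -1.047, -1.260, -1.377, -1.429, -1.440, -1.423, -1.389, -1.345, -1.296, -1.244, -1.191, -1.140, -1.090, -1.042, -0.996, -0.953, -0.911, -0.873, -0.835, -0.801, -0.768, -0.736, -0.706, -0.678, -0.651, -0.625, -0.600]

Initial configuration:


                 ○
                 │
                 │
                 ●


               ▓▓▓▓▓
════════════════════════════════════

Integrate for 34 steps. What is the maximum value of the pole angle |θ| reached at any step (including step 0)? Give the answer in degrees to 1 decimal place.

Answer: 3.3°

Derivation:
apply F[0]=+10.839 → step 1: x=0.002, v=0.174, θ=0.057, ω=-0.176
apply F[1]=+6.752 → step 2: x=0.007, v=0.238, θ=0.052, ω=-0.301
apply F[2]=+3.941 → step 3: x=0.012, v=0.274, θ=0.045, ω=-0.363
apply F[3]=+2.023 → step 4: x=0.017, v=0.292, θ=0.038, ω=-0.385
apply F[4]=+0.728 → step 5: x=0.023, v=0.297, θ=0.030, ω=-0.381
apply F[5]=-0.133 → step 6: x=0.029, v=0.294, θ=0.023, ω=-0.362
apply F[6]=-0.693 → step 7: x=0.035, v=0.286, θ=0.016, ω=-0.334
apply F[7]=-1.047 → step 8: x=0.041, v=0.274, θ=0.009, ω=-0.301
apply F[8]=-1.260 → step 9: x=0.046, v=0.261, θ=0.004, ω=-0.268
apply F[9]=-1.377 → step 10: x=0.051, v=0.247, θ=-0.001, ω=-0.235
apply F[10]=-1.429 → step 11: x=0.056, v=0.233, θ=-0.006, ω=-0.204
apply F[11]=-1.440 → step 12: x=0.060, v=0.219, θ=-0.009, ω=-0.175
apply F[12]=-1.423 → step 13: x=0.065, v=0.206, θ=-0.013, ω=-0.148
apply F[13]=-1.389 → step 14: x=0.069, v=0.193, θ=-0.015, ω=-0.125
apply F[14]=-1.345 → step 15: x=0.072, v=0.180, θ=-0.018, ω=-0.103
apply F[15]=-1.296 → step 16: x=0.076, v=0.168, θ=-0.020, ω=-0.084
apply F[16]=-1.244 → step 17: x=0.079, v=0.157, θ=-0.021, ω=-0.068
apply F[17]=-1.191 → step 18: x=0.082, v=0.147, θ=-0.022, ω=-0.053
apply F[18]=-1.140 → step 19: x=0.085, v=0.137, θ=-0.023, ω=-0.041
apply F[19]=-1.090 → step 20: x=0.088, v=0.128, θ=-0.024, ω=-0.030
apply F[20]=-1.042 → step 21: x=0.090, v=0.119, θ=-0.024, ω=-0.020
apply F[21]=-0.996 → step 22: x=0.092, v=0.110, θ=-0.025, ω=-0.012
apply F[22]=-0.953 → step 23: x=0.094, v=0.102, θ=-0.025, ω=-0.005
apply F[23]=-0.911 → step 24: x=0.096, v=0.095, θ=-0.025, ω=0.001
apply F[24]=-0.873 → step 25: x=0.098, v=0.088, θ=-0.025, ω=0.007
apply F[25]=-0.835 → step 26: x=0.100, v=0.081, θ=-0.025, ω=0.011
apply F[26]=-0.801 → step 27: x=0.101, v=0.075, θ=-0.024, ω=0.015
apply F[27]=-0.768 → step 28: x=0.103, v=0.069, θ=-0.024, ω=0.018
apply F[28]=-0.736 → step 29: x=0.104, v=0.063, θ=-0.024, ω=0.020
apply F[29]=-0.706 → step 30: x=0.105, v=0.057, θ=-0.023, ω=0.022
apply F[30]=-0.678 → step 31: x=0.107, v=0.052, θ=-0.023, ω=0.024
apply F[31]=-0.651 → step 32: x=0.107, v=0.047, θ=-0.022, ω=0.025
apply F[32]=-0.625 → step 33: x=0.108, v=0.042, θ=-0.022, ω=0.027
apply F[33]=-0.600 → step 34: x=0.109, v=0.038, θ=-0.021, ω=0.027
Max |angle| over trajectory = 0.058 rad = 3.3°.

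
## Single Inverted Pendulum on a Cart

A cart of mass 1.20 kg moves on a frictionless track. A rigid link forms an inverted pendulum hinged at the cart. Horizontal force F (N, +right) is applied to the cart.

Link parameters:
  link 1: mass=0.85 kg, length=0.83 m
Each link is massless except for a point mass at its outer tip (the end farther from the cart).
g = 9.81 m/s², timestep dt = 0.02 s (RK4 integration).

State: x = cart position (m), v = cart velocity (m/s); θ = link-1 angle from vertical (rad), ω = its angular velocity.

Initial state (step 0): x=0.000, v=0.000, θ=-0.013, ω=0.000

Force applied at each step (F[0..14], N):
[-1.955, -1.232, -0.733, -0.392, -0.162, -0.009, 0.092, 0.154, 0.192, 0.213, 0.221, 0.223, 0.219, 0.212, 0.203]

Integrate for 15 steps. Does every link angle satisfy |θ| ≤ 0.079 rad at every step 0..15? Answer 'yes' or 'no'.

apply F[0]=-1.955 → step 1: x=-0.000, v=-0.031, θ=-0.013, ω=0.034
apply F[1]=-1.232 → step 2: x=-0.001, v=-0.050, θ=-0.012, ω=0.054
apply F[2]=-0.733 → step 3: x=-0.002, v=-0.060, θ=-0.011, ω=0.064
apply F[3]=-0.392 → step 4: x=-0.003, v=-0.065, θ=-0.009, ω=0.068
apply F[4]=-0.162 → step 5: x=-0.005, v=-0.067, θ=-0.008, ω=0.068
apply F[5]=-0.009 → step 6: x=-0.006, v=-0.066, θ=-0.007, ω=0.065
apply F[6]=+0.092 → step 7: x=-0.007, v=-0.064, θ=-0.005, ω=0.061
apply F[7]=+0.154 → step 8: x=-0.009, v=-0.060, θ=-0.004, ω=0.056
apply F[8]=+0.192 → step 9: x=-0.010, v=-0.057, θ=-0.003, ω=0.050
apply F[9]=+0.213 → step 10: x=-0.011, v=-0.053, θ=-0.002, ω=0.045
apply F[10]=+0.221 → step 11: x=-0.012, v=-0.049, θ=-0.001, ω=0.040
apply F[11]=+0.223 → step 12: x=-0.013, v=-0.045, θ=-0.001, ω=0.035
apply F[12]=+0.219 → step 13: x=-0.014, v=-0.041, θ=0.000, ω=0.030
apply F[13]=+0.212 → step 14: x=-0.015, v=-0.038, θ=0.001, ω=0.026
apply F[14]=+0.203 → step 15: x=-0.015, v=-0.035, θ=0.001, ω=0.023
Max |angle| over trajectory = 0.013 rad; bound = 0.079 → within bound.

Answer: yes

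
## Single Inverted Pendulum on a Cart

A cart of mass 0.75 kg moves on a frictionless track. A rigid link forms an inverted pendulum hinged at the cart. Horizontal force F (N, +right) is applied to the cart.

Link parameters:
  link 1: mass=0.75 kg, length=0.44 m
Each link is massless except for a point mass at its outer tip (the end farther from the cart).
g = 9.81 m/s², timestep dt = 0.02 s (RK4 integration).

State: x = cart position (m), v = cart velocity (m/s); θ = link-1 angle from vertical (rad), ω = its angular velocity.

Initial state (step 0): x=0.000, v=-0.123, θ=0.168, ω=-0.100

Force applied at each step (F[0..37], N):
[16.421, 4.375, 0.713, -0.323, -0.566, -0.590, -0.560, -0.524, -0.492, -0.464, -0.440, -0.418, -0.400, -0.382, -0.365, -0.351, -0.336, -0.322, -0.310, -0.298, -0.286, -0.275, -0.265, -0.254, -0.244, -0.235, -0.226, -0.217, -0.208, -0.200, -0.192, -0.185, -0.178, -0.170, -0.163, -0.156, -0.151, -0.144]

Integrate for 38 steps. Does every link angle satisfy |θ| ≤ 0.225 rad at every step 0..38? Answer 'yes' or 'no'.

Answer: yes

Derivation:
apply F[0]=+16.421 → step 1: x=0.001, v=0.273, θ=0.158, ω=-0.915
apply F[1]=+4.375 → step 2: x=0.008, v=0.360, θ=0.138, ω=-1.046
apply F[2]=+0.713 → step 3: x=0.015, v=0.356, θ=0.118, ω=-0.978
apply F[3]=-0.323 → step 4: x=0.022, v=0.327, θ=0.100, ω=-0.865
apply F[4]=-0.566 → step 5: x=0.028, v=0.295, θ=0.084, ω=-0.752
apply F[5]=-0.590 → step 6: x=0.034, v=0.265, θ=0.070, ω=-0.649
apply F[6]=-0.560 → step 7: x=0.039, v=0.238, θ=0.057, ω=-0.560
apply F[7]=-0.524 → step 8: x=0.043, v=0.214, θ=0.047, ω=-0.482
apply F[8]=-0.492 → step 9: x=0.047, v=0.193, θ=0.038, ω=-0.415
apply F[9]=-0.464 → step 10: x=0.051, v=0.174, θ=0.030, ω=-0.356
apply F[10]=-0.440 → step 11: x=0.054, v=0.157, θ=0.024, ω=-0.306
apply F[11]=-0.418 → step 12: x=0.057, v=0.141, θ=0.018, ω=-0.262
apply F[12]=-0.400 → step 13: x=0.060, v=0.128, θ=0.013, ω=-0.224
apply F[13]=-0.382 → step 14: x=0.062, v=0.115, θ=0.009, ω=-0.191
apply F[14]=-0.365 → step 15: x=0.064, v=0.104, θ=0.006, ω=-0.162
apply F[15]=-0.351 → step 16: x=0.066, v=0.094, θ=0.003, ω=-0.137
apply F[16]=-0.336 → step 17: x=0.068, v=0.085, θ=0.000, ω=-0.116
apply F[17]=-0.322 → step 18: x=0.070, v=0.076, θ=-0.002, ω=-0.097
apply F[18]=-0.310 → step 19: x=0.071, v=0.069, θ=-0.004, ω=-0.081
apply F[19]=-0.298 → step 20: x=0.073, v=0.062, θ=-0.005, ω=-0.067
apply F[20]=-0.286 → step 21: x=0.074, v=0.055, θ=-0.006, ω=-0.055
apply F[21]=-0.275 → step 22: x=0.075, v=0.049, θ=-0.007, ω=-0.044
apply F[22]=-0.265 → step 23: x=0.076, v=0.044, θ=-0.008, ω=-0.035
apply F[23]=-0.254 → step 24: x=0.077, v=0.039, θ=-0.009, ω=-0.027
apply F[24]=-0.244 → step 25: x=0.077, v=0.034, θ=-0.009, ω=-0.021
apply F[25]=-0.235 → step 26: x=0.078, v=0.029, θ=-0.010, ω=-0.015
apply F[26]=-0.226 → step 27: x=0.078, v=0.025, θ=-0.010, ω=-0.010
apply F[27]=-0.217 → step 28: x=0.079, v=0.021, θ=-0.010, ω=-0.006
apply F[28]=-0.208 → step 29: x=0.079, v=0.018, θ=-0.010, ω=-0.002
apply F[29]=-0.200 → step 30: x=0.080, v=0.015, θ=-0.010, ω=0.001
apply F[30]=-0.192 → step 31: x=0.080, v=0.011, θ=-0.010, ω=0.003
apply F[31]=-0.185 → step 32: x=0.080, v=0.009, θ=-0.010, ω=0.005
apply F[32]=-0.178 → step 33: x=0.080, v=0.006, θ=-0.010, ω=0.007
apply F[33]=-0.170 → step 34: x=0.080, v=0.003, θ=-0.010, ω=0.009
apply F[34]=-0.163 → step 35: x=0.080, v=0.001, θ=-0.010, ω=0.010
apply F[35]=-0.156 → step 36: x=0.080, v=-0.002, θ=-0.009, ω=0.011
apply F[36]=-0.151 → step 37: x=0.080, v=-0.004, θ=-0.009, ω=0.012
apply F[37]=-0.144 → step 38: x=0.080, v=-0.006, θ=-0.009, ω=0.012
Max |angle| over trajectory = 0.168 rad; bound = 0.225 → within bound.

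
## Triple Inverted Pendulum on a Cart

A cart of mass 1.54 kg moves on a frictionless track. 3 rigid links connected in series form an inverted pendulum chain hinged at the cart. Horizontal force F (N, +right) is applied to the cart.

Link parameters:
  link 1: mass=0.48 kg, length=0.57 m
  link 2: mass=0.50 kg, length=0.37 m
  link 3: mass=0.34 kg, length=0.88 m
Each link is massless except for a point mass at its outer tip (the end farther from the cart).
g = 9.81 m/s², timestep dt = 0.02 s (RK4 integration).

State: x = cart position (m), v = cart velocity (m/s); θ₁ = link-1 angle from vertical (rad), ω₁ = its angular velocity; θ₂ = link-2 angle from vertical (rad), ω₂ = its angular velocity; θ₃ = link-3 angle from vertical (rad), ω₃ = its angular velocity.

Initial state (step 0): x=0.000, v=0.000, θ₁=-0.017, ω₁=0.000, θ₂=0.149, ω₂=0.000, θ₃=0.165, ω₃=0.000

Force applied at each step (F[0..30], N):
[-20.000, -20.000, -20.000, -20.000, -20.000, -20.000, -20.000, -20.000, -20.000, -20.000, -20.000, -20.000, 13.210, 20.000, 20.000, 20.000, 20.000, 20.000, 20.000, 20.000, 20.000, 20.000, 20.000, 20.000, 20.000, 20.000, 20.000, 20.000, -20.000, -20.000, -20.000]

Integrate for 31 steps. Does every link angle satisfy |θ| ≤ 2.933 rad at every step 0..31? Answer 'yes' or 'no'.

Answer: yes

Derivation:
apply F[0]=-20.000 → step 1: x=-0.003, v=-0.257, θ₁=-0.014, ω₁=0.351, θ₂=0.151, ω₂=0.228, θ₃=0.165, ω₃=0.005
apply F[1]=-20.000 → step 2: x=-0.010, v=-0.515, θ₁=-0.003, ω₁=0.709, θ₂=0.158, ω₂=0.449, θ₃=0.165, ω₃=0.009
apply F[2]=-20.000 → step 3: x=-0.023, v=-0.776, θ₁=0.015, ω₁=1.085, θ₂=0.169, ω₂=0.655, θ₃=0.165, ω₃=0.010
apply F[3]=-20.000 → step 4: x=-0.041, v=-1.039, θ₁=0.041, ω₁=1.484, θ₂=0.184, ω₂=0.836, θ₃=0.166, ω₃=0.007
apply F[4]=-20.000 → step 5: x=-0.065, v=-1.306, θ₁=0.075, ω₁=1.913, θ₂=0.202, ω₂=0.984, θ₃=0.166, ω₃=-0.000
apply F[5]=-20.000 → step 6: x=-0.094, v=-1.574, θ₁=0.117, ω₁=2.377, θ₂=0.223, ω₂=1.088, θ₃=0.166, ω₃=-0.010
apply F[6]=-20.000 → step 7: x=-0.128, v=-1.843, θ₁=0.170, ω₁=2.872, θ₂=0.246, ω₂=1.145, θ₃=0.165, ω₃=-0.018
apply F[7]=-20.000 → step 8: x=-0.167, v=-2.106, θ₁=0.232, ω₁=3.390, θ₂=0.269, ω₂=1.158, θ₃=0.165, ω₃=-0.021
apply F[8]=-20.000 → step 9: x=-0.212, v=-2.357, θ₁=0.305, ω₁=3.907, θ₂=0.292, ω₂=1.149, θ₃=0.165, ω₃=-0.012
apply F[9]=-20.000 → step 10: x=-0.261, v=-2.589, θ₁=0.388, ω₁=4.392, θ₂=0.315, ω₂=1.156, θ₃=0.164, ω₃=0.014
apply F[10]=-20.000 → step 11: x=-0.315, v=-2.794, θ₁=0.481, ω₁=4.811, θ₂=0.338, ω₂=1.234, θ₃=0.165, ω₃=0.061
apply F[11]=-20.000 → step 12: x=-0.373, v=-2.968, θ₁=0.580, ω₁=5.142, θ₂=0.365, ω₂=1.429, θ₃=0.167, ω₃=0.130
apply F[12]=+13.210 → step 13: x=-0.430, v=-2.780, θ₁=0.682, ω₁=5.051, θ₂=0.394, ω₂=1.475, θ₃=0.170, ω₃=0.145
apply F[13]=+20.000 → step 14: x=-0.484, v=-2.530, θ₁=0.782, ω₁=4.963, θ₂=0.423, ω₂=1.441, θ₃=0.173, ω₃=0.141
apply F[14]=+20.000 → step 15: x=-0.532, v=-2.283, θ₁=0.881, ω₁=4.942, θ₂=0.451, ω₂=1.388, θ₃=0.175, ω₃=0.134
apply F[15]=+20.000 → step 16: x=-0.575, v=-2.037, θ₁=0.980, ω₁=4.977, θ₂=0.479, ω₂=1.329, θ₃=0.178, ω₃=0.128
apply F[16]=+20.000 → step 17: x=-0.613, v=-1.787, θ₁=1.081, ω₁=5.059, θ₂=0.505, ω₂=1.279, θ₃=0.181, ω₃=0.123
apply F[17]=+20.000 → step 18: x=-0.646, v=-1.532, θ₁=1.183, ω₁=5.181, θ₂=0.530, ω₂=1.253, θ₃=0.183, ω₃=0.123
apply F[18]=+20.000 → step 19: x=-0.674, v=-1.269, θ₁=1.288, ω₁=5.339, θ₂=0.555, ω₂=1.270, θ₃=0.186, ω₃=0.128
apply F[19]=+20.000 → step 20: x=-0.697, v=-0.996, θ₁=1.397, ω₁=5.532, θ₂=0.581, ω₂=1.346, θ₃=0.188, ω₃=0.139
apply F[20]=+20.000 → step 21: x=-0.714, v=-0.710, θ₁=1.509, ω₁=5.758, θ₂=0.609, ω₂=1.501, θ₃=0.191, ω₃=0.157
apply F[21]=+20.000 → step 22: x=-0.725, v=-0.410, θ₁=1.627, ω₁=6.018, θ₂=0.642, ω₂=1.760, θ₃=0.195, ω₃=0.184
apply F[22]=+20.000 → step 23: x=-0.730, v=-0.094, θ₁=1.750, ω₁=6.314, θ₂=0.681, ω₂=2.147, θ₃=0.199, ω₃=0.220
apply F[23]=+20.000 → step 24: x=-0.729, v=0.239, θ₁=1.880, ω₁=6.647, θ₂=0.729, ω₂=2.695, θ₃=0.203, ω₃=0.268
apply F[24]=+20.000 → step 25: x=-0.721, v=0.591, θ₁=2.017, ω₁=7.012, θ₂=0.790, ω₂=3.441, θ₃=0.209, ω₃=0.332
apply F[25]=+20.000 → step 26: x=-0.705, v=0.961, θ₁=2.161, ω₁=7.397, θ₂=0.868, ω₂=4.424, θ₃=0.217, ω₃=0.420
apply F[26]=+20.000 → step 27: x=-0.682, v=1.348, θ₁=2.312, ω₁=7.774, θ₂=0.969, ω₂=5.686, θ₃=0.226, ω₃=0.549
apply F[27]=+20.000 → step 28: x=-0.651, v=1.744, θ₁=2.471, ω₁=8.086, θ₂=1.097, ω₂=7.252, θ₃=0.239, ω₃=0.745
apply F[28]=-20.000 → step 29: x=-0.617, v=1.655, θ₁=2.627, ω₁=7.458, θ₂=1.267, ω₂=9.650, θ₃=0.257, ω₃=1.098
apply F[29]=-20.000 → step 30: x=-0.585, v=1.520, θ₁=2.767, ω₁=6.407, θ₂=1.482, ω₂=11.814, θ₃=0.285, ω₃=1.660
apply F[30]=-20.000 → step 31: x=-0.557, v=1.346, θ₁=2.881, ω₁=4.923, θ₂=1.738, ω₂=13.777, θ₃=0.326, ω₃=2.492
Max |angle| over trajectory = 2.881 rad; bound = 2.933 → within bound.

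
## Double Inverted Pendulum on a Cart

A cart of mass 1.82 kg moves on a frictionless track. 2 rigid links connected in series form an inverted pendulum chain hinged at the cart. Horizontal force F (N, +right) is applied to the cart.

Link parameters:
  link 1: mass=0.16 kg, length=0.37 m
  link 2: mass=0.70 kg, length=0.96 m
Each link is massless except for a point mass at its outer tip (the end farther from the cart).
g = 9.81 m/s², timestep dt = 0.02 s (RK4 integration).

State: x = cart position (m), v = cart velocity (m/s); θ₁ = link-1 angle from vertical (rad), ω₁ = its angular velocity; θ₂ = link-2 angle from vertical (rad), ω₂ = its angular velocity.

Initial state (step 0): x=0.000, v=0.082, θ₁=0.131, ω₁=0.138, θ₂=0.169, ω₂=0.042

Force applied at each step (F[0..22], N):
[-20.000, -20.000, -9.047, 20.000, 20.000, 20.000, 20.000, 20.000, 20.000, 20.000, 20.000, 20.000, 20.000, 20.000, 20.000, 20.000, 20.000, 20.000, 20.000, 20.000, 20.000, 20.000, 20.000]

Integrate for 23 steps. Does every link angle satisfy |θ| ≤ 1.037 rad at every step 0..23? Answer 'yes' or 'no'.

Answer: yes

Derivation:
apply F[0]=-20.000 → step 1: x=-0.001, v=-0.148, θ₁=0.140, ω₁=0.758, θ₂=0.170, ω₂=0.074
apply F[1]=-20.000 → step 2: x=-0.006, v=-0.378, θ₁=0.162, ω₁=1.415, θ₂=0.172, ω₂=0.092
apply F[2]=-9.047 → step 3: x=-0.015, v=-0.491, θ₁=0.194, ω₁=1.814, θ₂=0.174, ω₂=0.088
apply F[3]=+20.000 → step 4: x=-0.022, v=-0.292, θ₁=0.227, ω₁=1.490, θ₂=0.175, ω₂=0.045
apply F[4]=+20.000 → step 5: x=-0.026, v=-0.097, θ₁=0.254, ω₁=1.273, θ₂=0.175, ω₂=-0.035
apply F[5]=+20.000 → step 6: x=-0.026, v=0.096, θ₁=0.278, ω₁=1.149, θ₂=0.173, ω₂=-0.148
apply F[6]=+20.000 → step 7: x=-0.022, v=0.286, θ₁=0.301, ω₁=1.110, θ₂=0.169, ω₂=-0.292
apply F[7]=+20.000 → step 8: x=-0.015, v=0.475, θ₁=0.323, ω₁=1.149, θ₂=0.162, ω₂=-0.466
apply F[8]=+20.000 → step 9: x=-0.003, v=0.663, θ₁=0.347, ω₁=1.260, θ₂=0.150, ω₂=-0.668
apply F[9]=+20.000 → step 10: x=0.012, v=0.851, θ₁=0.374, ω₁=1.434, θ₂=0.135, ω₂=-0.896
apply F[10]=+20.000 → step 11: x=0.031, v=1.041, θ₁=0.405, ω₁=1.654, θ₂=0.114, ω₂=-1.143
apply F[11]=+20.000 → step 12: x=0.053, v=1.232, θ₁=0.440, ω₁=1.894, θ₂=0.089, ω₂=-1.401
apply F[12]=+20.000 → step 13: x=0.080, v=1.426, θ₁=0.480, ω₁=2.125, θ₂=0.058, ω₂=-1.658
apply F[13]=+20.000 → step 14: x=0.110, v=1.624, θ₁=0.525, ω₁=2.322, θ₂=0.023, ω₂=-1.905
apply F[14]=+20.000 → step 15: x=0.145, v=1.824, θ₁=0.573, ω₁=2.467, θ₂=-0.018, ω₂=-2.138
apply F[15]=+20.000 → step 16: x=0.183, v=2.026, θ₁=0.623, ω₁=2.553, θ₂=-0.063, ω₂=-2.355
apply F[16]=+20.000 → step 17: x=0.226, v=2.230, θ₁=0.675, ω₁=2.581, θ₂=-0.112, ω₂=-2.558
apply F[17]=+20.000 → step 18: x=0.273, v=2.436, θ₁=0.726, ω₁=2.551, θ₂=-0.165, ω₂=-2.753
apply F[18]=+20.000 → step 19: x=0.323, v=2.642, θ₁=0.776, ω₁=2.464, θ₂=-0.222, ω₂=-2.944
apply F[19]=+20.000 → step 20: x=0.378, v=2.848, θ₁=0.824, ω₁=2.319, θ₂=-0.283, ω₂=-3.137
apply F[20]=+20.000 → step 21: x=0.437, v=3.054, θ₁=0.869, ω₁=2.110, θ₂=-0.348, ω₂=-3.338
apply F[21]=+20.000 → step 22: x=0.500, v=3.259, θ₁=0.908, ω₁=1.827, θ₂=-0.416, ω₂=-3.551
apply F[22]=+20.000 → step 23: x=0.568, v=3.463, θ₁=0.941, ω₁=1.455, θ₂=-0.490, ω₂=-3.784
Max |angle| over trajectory = 0.941 rad; bound = 1.037 → within bound.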